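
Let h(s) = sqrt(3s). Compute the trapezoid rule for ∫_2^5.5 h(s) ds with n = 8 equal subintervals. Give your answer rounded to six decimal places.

Δs = (5.5 − 2)/8 = 0.4375.
h(2) ≈ 2.449490, h(2.4375) ≈ 2.704163, h(2.875) ≈ 2.936835, h(3.3125) ≈ 3.152380, h(3.75) ≈ 3.354102, h(4.1875) ≈ 3.544362, h(4.625) ≈ 3.724916, h(5.0625) ≈ 3.897114, h(5.5) ≈ 4.062019.
T_8 = (Δs/2)·[h(s_0) + 2h(s_1) + ... + 2h(s_{7}) + h(s_8)].
Sum ≈ 11.624212.

11.624212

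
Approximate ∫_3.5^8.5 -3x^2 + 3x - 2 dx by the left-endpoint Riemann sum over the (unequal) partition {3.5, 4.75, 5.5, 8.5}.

Subinterval widths: 1.25, 0.75, 3.
Left endpoints: 3.5, 4.75, 5.5.
f(3.5) = -28.25, f(4.75) = -55.4375, f(5.5) = -76.25.
Sum = Σ Δx_i · f(x_i).
Sum = -305.640625.

-305.640625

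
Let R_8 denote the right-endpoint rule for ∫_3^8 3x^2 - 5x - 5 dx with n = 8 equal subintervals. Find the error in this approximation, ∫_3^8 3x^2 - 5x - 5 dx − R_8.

Exact integral: ∫_3^8 f(x) dx = 322.5.
R_8 = 367.2265625.
Error = 322.5 − 367.2265625 = -44.7265625.

-44.7265625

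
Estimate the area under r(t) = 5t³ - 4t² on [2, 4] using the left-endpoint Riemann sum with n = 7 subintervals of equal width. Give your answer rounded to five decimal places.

Δt = (4 − 2)/7 = 2/7.
Left endpoints: 2, 16/7, 18/7, 20/7, 22/7, 24/7, 26/7.
r(2) = 24, r(16/7) = 13312/343, r(18/7) = 20088/343, r(20/7) = 28800/343, r(22/7) = 39688/343, r(24/7) = 52992/343, r(26/7) = 68952/343.
Sum = Δt · [r(2) + r(16/7) + r(18/7) + ...].
Sum ≈ 193.30612.

193.30612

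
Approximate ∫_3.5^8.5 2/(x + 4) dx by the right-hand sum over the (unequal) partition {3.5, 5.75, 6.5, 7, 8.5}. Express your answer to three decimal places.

0.935

Subinterval widths: 2.25, 0.75, 0.5, 1.5.
Right endpoints: 5.75, 6.5, 7, 8.5.
f(5.75) = 8/39, f(6.5) = 4/21, f(7) = 2/11, f(8.5) = 0.16.
Sum = Σ Δx_i · f(x_i).
Sum ≈ 0.935.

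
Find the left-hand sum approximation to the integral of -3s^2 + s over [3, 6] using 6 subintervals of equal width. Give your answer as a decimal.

Δs = (6 − 3)/6 = 0.5.
Left endpoints: 3, 3.5, 4, 4.5, 5, 5.5.
f(3) = -24, f(3.5) = -33.25, f(4) = -44, f(4.5) = -56.25, f(5) = -70, f(5.5) = -85.25.
Sum = Δs · [f(3) + f(3.5) + f(4) + ...].
Sum = -156.375.

-156.375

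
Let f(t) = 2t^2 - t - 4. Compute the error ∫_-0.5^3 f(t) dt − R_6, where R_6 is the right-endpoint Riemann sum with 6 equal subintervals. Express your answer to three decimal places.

Exact integral: ∫_-0.5^3 f(t) dt ≈ -0.29167.
R_6 ≈ 4.18866.
Error ≈ -0.29167 − 4.18866 ≈ -4.480.

-4.480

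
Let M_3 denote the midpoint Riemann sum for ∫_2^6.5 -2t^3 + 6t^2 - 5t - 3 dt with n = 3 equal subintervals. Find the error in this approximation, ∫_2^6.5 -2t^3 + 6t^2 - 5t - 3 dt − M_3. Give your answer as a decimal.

-16.453125

Exact integral: ∫_2^6.5 f(t) dt = -460.40625.
M_3 = -443.953125.
Error = -460.40625 − (-443.953125) = -16.453125.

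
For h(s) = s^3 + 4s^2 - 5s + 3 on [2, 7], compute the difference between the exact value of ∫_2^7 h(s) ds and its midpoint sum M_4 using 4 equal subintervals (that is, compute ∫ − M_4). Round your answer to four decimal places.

Exact integral: ∫_2^7 h(s) ds ≈ 945.416667.
M_4 = 934.0234375.
Error ≈ 945.416667 − 934.0234375 ≈ 11.3932.

11.3932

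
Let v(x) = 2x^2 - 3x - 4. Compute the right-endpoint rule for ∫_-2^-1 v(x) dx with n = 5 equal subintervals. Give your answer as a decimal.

4.28

Δx = (-1 − (-2))/5 = 0.2.
Right endpoints: -1.8, -1.6, -1.4, -1.2, -1.
v(-1.8) = 7.88, v(-1.6) = 5.92, v(-1.4) = 4.12, v(-1.2) = 2.48, v(-1) = 1.
Sum = Δx · [v(-1.8) + v(-1.6) + v(-1.4) + v(-1.2) + v(-1)].
Sum = 4.28.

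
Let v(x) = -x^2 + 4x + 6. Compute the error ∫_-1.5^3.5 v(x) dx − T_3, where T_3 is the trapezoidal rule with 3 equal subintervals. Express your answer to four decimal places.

2.3148

Exact integral: ∫_-1.5^3.5 v(x) dx ≈ 34.583333.
T_3 ≈ 32.268519.
Error ≈ 34.583333 − 32.268519 ≈ 2.3148.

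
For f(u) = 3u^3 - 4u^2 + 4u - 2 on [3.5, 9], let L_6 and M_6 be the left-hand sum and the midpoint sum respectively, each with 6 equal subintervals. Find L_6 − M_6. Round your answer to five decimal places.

-767.09484

L_6 ≈ 3232.6520544.
M_6 ≈ 3999.7468895.
L_6 − M_6 ≈ -767.09484.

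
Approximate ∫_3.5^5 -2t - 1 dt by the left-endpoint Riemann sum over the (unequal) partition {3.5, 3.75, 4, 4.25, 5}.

-13.5

Subinterval widths: 0.25, 0.25, 0.25, 0.75.
Left endpoints: 3.5, 3.75, 4, 4.25.
f(3.5) = -8, f(3.75) = -8.5, f(4) = -9, f(4.25) = -9.5.
Sum = Σ Δt_i · f(t_i).
Sum = -13.5.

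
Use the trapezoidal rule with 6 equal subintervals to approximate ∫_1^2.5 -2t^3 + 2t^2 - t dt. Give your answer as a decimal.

-12.0390625

Δt = (2.5 − 1)/6 = 0.25.
f(1) = -1, f(1.25) = -2.03125, f(1.5) = -3.75, f(1.75) = -6.34375, f(2) = -10, f(2.25) = -14.90625, f(2.5) = -21.25.
T_6 = (Δt/2)·[f(t_0) + 2f(t_1) + ... + 2f(t_{5}) + f(t_6)].
Sum = -12.0390625.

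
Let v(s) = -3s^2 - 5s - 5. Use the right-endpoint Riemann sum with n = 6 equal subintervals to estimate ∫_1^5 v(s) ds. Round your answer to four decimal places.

-235.5556

Δs = (5 − 1)/6 = 2/3.
Right endpoints: 5/3, 7/3, 3, 11/3, 13/3, 5.
v(5/3) = -65/3, v(7/3) = -33, v(3) = -47, v(11/3) = -191/3, v(13/3) = -83, v(5) = -105.
Sum = Δs · [v(5/3) + v(7/3) + v(3) + ...].
Sum ≈ -235.5556.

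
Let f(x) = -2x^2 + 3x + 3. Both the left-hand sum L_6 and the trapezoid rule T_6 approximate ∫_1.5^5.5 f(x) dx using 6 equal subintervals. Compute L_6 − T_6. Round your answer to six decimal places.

L_6 ≈ -40.59259259.
T_6 ≈ -55.25925926.
L_6 − T_6 ≈ 14.666667.

14.666667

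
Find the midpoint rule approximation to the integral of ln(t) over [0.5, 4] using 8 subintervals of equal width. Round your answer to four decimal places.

2.4051

Δt = (4 − 0.5)/8 = 0.4375.
Midpoints: 0.71875, 1.15625, 1.59375, 2.03125, 2.46875, 2.90625, 3.34375, 3.78125.
f(0.71875) ≈ -0.3302, f(1.15625) ≈ 0.1452, f(1.59375) ≈ 0.4661, f(2.03125) ≈ 0.7087, f(2.46875) ≈ 0.9037, f(2.90625) ≈ 1.0669, f(3.34375) ≈ 1.2071, f(3.78125) ≈ 1.3301.
Sum = Δt · [f(0.71875) + f(1.15625) + f(1.59375) + ...].
Sum ≈ 2.4051.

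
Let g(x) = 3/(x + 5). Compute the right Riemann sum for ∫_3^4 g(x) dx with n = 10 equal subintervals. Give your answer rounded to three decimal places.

Δx = (4 − 3)/10 = 0.1.
Right endpoints: 3.1, 3.2, 3.3, 3.4, 3.5, 3.6, 3.7, 3.8, 3.9, 4.
g(3.1) = 10/27, g(3.2) = 15/41, g(3.3) = 30/83, g(3.4) = 5/14, g(3.5) = 6/17, g(3.6) = 15/43, g(3.7) = 10/29, g(3.8) = 15/44, g(3.9) = 30/89, g(4) = 1/3.
Sum = Δx · [g(3.1) + g(3.2) + g(3.3) + ...].
Sum ≈ 0.351.

0.351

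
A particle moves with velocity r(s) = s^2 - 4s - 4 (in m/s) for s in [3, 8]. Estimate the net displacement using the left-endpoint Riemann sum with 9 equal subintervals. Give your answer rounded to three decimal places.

22.202

Δs = (8 − 3)/9 = 5/9.
Left endpoints: 3, 32/9, 37/9, 14/3, 47/9, 52/9, 19/3, 62/9, 67/9.
r(3) = -7, r(32/9) = -452/81, r(37/9) = -287/81, r(14/3) = -8/9, r(47/9) = 193/81, r(52/9) = 508/81, r(19/3) = 97/9, r(62/9) = 1288/81, r(67/9) = 1753/81.
Sum = Δs · [r(3) + r(32/9) + r(37/9) + ...].
Sum ≈ 22.202.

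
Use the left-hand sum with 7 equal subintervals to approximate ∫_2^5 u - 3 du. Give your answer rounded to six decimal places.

Δu = (5 − 2)/7 = 3/7.
Left endpoints: 2, 17/7, 20/7, 23/7, 26/7, 29/7, 32/7.
f(2) = -1, f(17/7) = -4/7, f(20/7) = -1/7, f(23/7) = 2/7, f(26/7) = 5/7, f(29/7) = 8/7, f(32/7) = 11/7.
Sum = Δu · [f(2) + f(17/7) + f(20/7) + ...].
Sum ≈ 0.857143.

0.857143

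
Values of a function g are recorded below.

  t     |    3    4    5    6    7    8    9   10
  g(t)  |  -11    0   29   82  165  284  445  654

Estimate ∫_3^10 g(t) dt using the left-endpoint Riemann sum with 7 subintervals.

Δt = 1.
Sum = 1·[(-11) + 0 + 29 + 82 + 165 + 284 + 445] = 994.

994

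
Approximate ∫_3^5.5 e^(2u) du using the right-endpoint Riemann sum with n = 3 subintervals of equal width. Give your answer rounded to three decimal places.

61099.047

Δu = (5.5 − 3)/3 = 5/6.
Right endpoints: 23/6, 14/3, 5.5.
f(23/6) ≈ 2135.950, f(14/3) ≈ 11308.765, f(5.5) ≈ 59874.142.
Sum = Δu · [f(23/6) + f(14/3) + f(5.5)].
Sum ≈ 61099.047.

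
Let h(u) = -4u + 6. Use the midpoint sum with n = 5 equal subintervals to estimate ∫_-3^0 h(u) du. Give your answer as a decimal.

Δu = (0 − (-3))/5 = 0.6.
Midpoints: -2.7, -2.1, -1.5, -0.9, -0.3.
h(-2.7) = 16.8, h(-2.1) = 14.4, h(-1.5) = 12, h(-0.9) = 9.6, h(-0.3) = 7.2.
Sum = Δu · [h(-2.7) + h(-2.1) + h(-1.5) + h(-0.9) + h(-0.3)].
Sum = 36.

36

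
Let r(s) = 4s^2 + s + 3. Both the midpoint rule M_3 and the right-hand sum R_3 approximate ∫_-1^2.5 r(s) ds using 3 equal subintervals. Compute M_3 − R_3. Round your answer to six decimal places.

M_3 ≈ 33.70370370.
R_3 ≈ 52.75925926.
M_3 − R_3 ≈ -19.055556.

-19.055556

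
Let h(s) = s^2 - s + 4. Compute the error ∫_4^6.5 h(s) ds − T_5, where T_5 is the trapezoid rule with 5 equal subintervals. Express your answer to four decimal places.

Exact integral: ∫_4^6.5 h(s) ds ≈ 67.083333.
T_5 = 67.1875.
Error ≈ 67.083333 − 67.1875 ≈ -0.1042.

-0.1042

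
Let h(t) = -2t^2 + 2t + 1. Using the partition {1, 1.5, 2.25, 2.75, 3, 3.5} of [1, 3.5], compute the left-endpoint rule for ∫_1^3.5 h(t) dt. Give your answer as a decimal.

-9.84375

Subinterval widths: 0.5, 0.75, 0.5, 0.25, 0.5.
Left endpoints: 1, 1.5, 2.25, 2.75, 3.
h(1) = 1, h(1.5) = -0.5, h(2.25) = -4.625, h(2.75) = -8.625, h(3) = -11.
Sum = Σ Δt_i · h(t_i).
Sum = -9.84375.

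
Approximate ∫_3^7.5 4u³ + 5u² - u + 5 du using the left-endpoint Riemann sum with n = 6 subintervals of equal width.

Δu = (7.5 − 3)/6 = 0.75.
Left endpoints: 3, 3.75, 4.5, 5.25, 6, 6.75.
f(3) = 155, f(3.75) = 282.5, f(4.5) = 466.25, f(5.25) = 716.375, f(6) = 1043, f(6.75) = 1456.25.
Sum = Δu · [f(3) + f(3.75) + f(4.5) + ...].
Sum = 3089.53125.

3089.53125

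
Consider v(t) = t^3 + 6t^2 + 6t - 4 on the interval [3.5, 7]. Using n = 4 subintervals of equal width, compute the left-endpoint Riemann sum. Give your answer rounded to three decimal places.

Δt = (7 − 3.5)/4 = 0.875.
Left endpoints: 3.5, 4.375, 5.25, 6.125.
v(3.5) = 133.375, v(4.375) = 113067/512, v(5.25) = 337.578125, v(6.125) = 249665/512.
Sum = Δt · [v(3.5) + v(4.375) + v(5.25) + v(6.125)].
Sum ≈ 1031.987.

1031.987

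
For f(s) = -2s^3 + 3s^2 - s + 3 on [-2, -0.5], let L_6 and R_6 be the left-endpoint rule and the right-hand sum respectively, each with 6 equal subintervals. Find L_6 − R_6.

7.125

L_6 = 25.9453125.
R_6 = 18.8203125.
L_6 − R_6 = 7.125.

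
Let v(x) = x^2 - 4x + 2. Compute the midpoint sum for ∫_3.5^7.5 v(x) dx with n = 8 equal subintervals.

46.25

Δx = (7.5 − 3.5)/8 = 0.5.
Midpoints: 3.75, 4.25, 4.75, 5.25, 5.75, 6.25, 6.75, 7.25.
v(3.75) = 1.0625, v(4.25) = 3.0625, v(4.75) = 5.5625, v(5.25) = 8.5625, v(5.75) = 12.0625, v(6.25) = 16.0625, v(6.75) = 20.5625, v(7.25) = 25.5625.
Sum = Δx · [v(3.75) + v(4.25) + v(4.75) + ...].
Sum = 46.25.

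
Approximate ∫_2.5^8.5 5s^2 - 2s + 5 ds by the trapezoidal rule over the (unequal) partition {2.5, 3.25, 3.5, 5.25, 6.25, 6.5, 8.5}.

Subinterval widths: 0.75, 0.25, 1.75, 1, 0.25, 2.
f(2.5) = 31.25, f(3.25) = 51.3125, f(3.5) = 59.25, f(5.25) = 132.3125, f(6.25) = 187.8125, f(6.5) = 203.25, f(8.5) = 349.25.
On each subinterval the trapezoid contributes (Δs_i/2)·[f(s_{i-1}) + f(s_i)].
Sum = 973.84375.

973.84375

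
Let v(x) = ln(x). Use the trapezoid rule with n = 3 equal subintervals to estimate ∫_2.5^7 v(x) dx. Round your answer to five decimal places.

6.78321

Δx = (7 − 2.5)/3 = 1.5.
v(2.5) ≈ 0.91629, v(4) ≈ 1.38629, v(5.5) ≈ 1.70475, v(7) ≈ 1.94591.
T_3 = (Δx/2)·[v(x_0) + 2v(x_1) + 2v(x_2) + v(x_3)].
Sum ≈ 6.78321.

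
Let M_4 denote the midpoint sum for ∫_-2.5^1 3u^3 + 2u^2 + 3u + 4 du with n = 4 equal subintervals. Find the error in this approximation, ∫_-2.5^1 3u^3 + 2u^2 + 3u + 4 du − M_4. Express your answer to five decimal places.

Exact integral: ∫_-2.5^1 f(u) du ≈ -11.3385417.
M_4 ≈ -10.2778320.
Error ≈ -11.3385417 − (-10.2778320) ≈ -1.06071.

-1.06071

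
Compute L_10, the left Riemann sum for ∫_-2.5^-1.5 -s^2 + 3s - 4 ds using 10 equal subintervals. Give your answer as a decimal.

-14.435

Δs = (-1.5 − (-2.5))/10 = 0.1.
Left endpoints: -2.5, -2.4, -2.3, -2.2, -2.1, -2, -1.9, -1.8, -1.7, -1.6.
f(-2.5) = -17.75, f(-2.4) = -16.96, f(-2.3) = -16.19, f(-2.2) = -15.44, f(-2.1) = -14.71, f(-2) = -14, f(-1.9) = -13.31, f(-1.8) = -12.64, f(-1.7) = -11.99, f(-1.6) = -11.36.
Sum = Δs · [f(-2.5) + f(-2.4) + f(-2.3) + ...].
Sum = -14.435.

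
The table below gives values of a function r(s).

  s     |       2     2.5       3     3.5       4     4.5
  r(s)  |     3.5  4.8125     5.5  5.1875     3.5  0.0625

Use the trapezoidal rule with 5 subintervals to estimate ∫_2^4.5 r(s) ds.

Δs = 0.5.
T_5 = (0.5/2)·[3.5 + 2·4.8125 + 2·5.5 + 2·5.1875 + 2·3.5 + 0.0625] = 10.390625.

10.390625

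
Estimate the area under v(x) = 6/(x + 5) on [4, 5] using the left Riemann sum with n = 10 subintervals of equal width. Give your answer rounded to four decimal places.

Δx = (5 − 4)/10 = 0.1.
Left endpoints: 4, 4.1, 4.2, 4.3, 4.4, 4.5, 4.6, 4.7, 4.8, 4.9.
v(4) = 2/3, v(4.1) = 60/91, v(4.2) = 15/23, v(4.3) = 20/31, v(4.4) = 30/47, v(4.5) = 12/19, v(4.6) = 0.625, v(4.7) = 60/97, v(4.8) = 30/49, v(4.9) = 20/33.
Sum = Δx · [v(4) + v(4.1) + v(4.2) + ...].
Sum ≈ 0.6355.

0.6355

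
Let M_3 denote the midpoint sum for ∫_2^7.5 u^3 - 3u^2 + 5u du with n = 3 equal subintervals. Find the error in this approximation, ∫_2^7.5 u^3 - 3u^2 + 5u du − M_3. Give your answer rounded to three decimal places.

17.331

Exact integral: ∫_2^7.5 f(u) du = 503.765625.
M_3 ≈ 486.43490.
Error ≈ 503.765625 − 486.43490 ≈ 17.331.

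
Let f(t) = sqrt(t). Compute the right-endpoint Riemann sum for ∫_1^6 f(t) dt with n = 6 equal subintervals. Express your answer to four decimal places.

9.7183

Δt = (6 − 1)/6 = 5/6.
Right endpoints: 11/6, 8/3, 3.5, 13/3, 31/6, 6.
f(11/6) ≈ 1.3540, f(8/3) ≈ 1.6330, f(3.5) ≈ 1.8708, f(13/3) ≈ 2.0817, f(31/6) ≈ 2.2730, f(6) ≈ 2.4495.
Sum = Δt · [f(11/6) + f(8/3) + f(3.5) + ...].
Sum ≈ 9.7183.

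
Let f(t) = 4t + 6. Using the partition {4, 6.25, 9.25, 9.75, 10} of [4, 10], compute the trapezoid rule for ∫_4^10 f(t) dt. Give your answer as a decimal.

Subinterval widths: 2.25, 3, 0.5, 0.25.
f(4) = 22, f(6.25) = 31, f(9.25) = 43, f(9.75) = 45, f(10) = 46.
On each subinterval the trapezoid contributes (Δt_i/2)·[f(t_{i-1}) + f(t_i)].
Sum = 204.

204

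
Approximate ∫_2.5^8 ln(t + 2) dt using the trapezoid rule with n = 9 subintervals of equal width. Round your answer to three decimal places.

10.754

Δt = (8 − 2.5)/9 = 11/18.
f(2.5) ≈ 1.504, f(28/9) ≈ 1.631, f(67/18) ≈ 1.744, f(13/3) ≈ 1.846, f(89/18) ≈ 1.938, f(50/9) ≈ 2.022, f(37/6) ≈ 2.100, f(61/9) ≈ 2.172, f(133/18) ≈ 2.240, f(8) ≈ 2.303.
T_9 = (Δt/2)·[f(t_0) + 2f(t_1) + ... + 2f(t_{8}) + f(t_9)].
Sum ≈ 10.754.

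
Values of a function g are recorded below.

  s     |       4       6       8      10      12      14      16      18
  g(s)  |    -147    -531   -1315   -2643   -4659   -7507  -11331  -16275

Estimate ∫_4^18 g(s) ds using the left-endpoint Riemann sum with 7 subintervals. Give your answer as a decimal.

Δs = 2.
Sum = 2·[(-147) + (-531) + (-1315) + (-2643) + (-4659) + (-7507) + (-11331)] = -56266.

-56266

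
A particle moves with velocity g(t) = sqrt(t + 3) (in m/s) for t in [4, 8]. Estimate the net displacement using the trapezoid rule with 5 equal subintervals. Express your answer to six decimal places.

11.973038

Δt = (8 − 4)/5 = 0.8.
g(4) ≈ 2.645751, g(4.8) ≈ 2.792848, g(5.6) ≈ 2.932576, g(6.4) ≈ 3.065942, g(7.2) ≈ 3.193744, g(8) ≈ 3.316625.
T_5 = (Δt/2)·[g(t_0) + 2g(t_1) + ... + 2g(t_{4}) + g(t_5)].
Sum ≈ 11.973038.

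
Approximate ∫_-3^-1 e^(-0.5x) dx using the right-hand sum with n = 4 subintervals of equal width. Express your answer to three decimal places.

Δx = (-1 − (-3))/4 = 0.5.
Right endpoints: -2.5, -2, -1.5, -1.
f(-2.5) ≈ 3.490, f(-2) ≈ 2.718, f(-1.5) ≈ 2.117, f(-1) ≈ 1.649.
Sum = Δx · [f(-2.5) + f(-2) + f(-1.5) + f(-1)].
Sum ≈ 4.987.

4.987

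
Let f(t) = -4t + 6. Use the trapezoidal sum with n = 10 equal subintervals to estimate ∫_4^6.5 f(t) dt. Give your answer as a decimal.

-37.5

Δt = (6.5 − 4)/10 = 0.25.
f(4) = -10, f(4.25) = -11, f(4.5) = -12, f(4.75) = -13, f(5) = -14, f(5.25) = -15, f(5.5) = -16, f(5.75) = -17, f(6) = -18, f(6.25) = -19, f(6.5) = -20.
T_10 = (Δt/2)·[f(t_0) + 2f(t_1) + ... + 2f(t_{9}) + f(t_10)].
Sum = -37.5.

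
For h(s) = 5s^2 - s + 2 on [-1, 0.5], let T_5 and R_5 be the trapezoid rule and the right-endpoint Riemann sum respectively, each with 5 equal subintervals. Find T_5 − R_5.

T_5 = 5.3625.
R_5 = 4.575.
T_5 − R_5 = 0.7875.

0.7875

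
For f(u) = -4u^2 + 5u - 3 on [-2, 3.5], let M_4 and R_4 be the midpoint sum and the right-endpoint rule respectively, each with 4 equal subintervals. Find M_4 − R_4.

M_4 = -60.2421875.
R_4 = -74.421875.
M_4 − R_4 = 14.1796875.

14.1796875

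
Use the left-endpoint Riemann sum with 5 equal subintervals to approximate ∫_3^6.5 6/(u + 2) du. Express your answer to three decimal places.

3.363

Δu = (6.5 − 3)/5 = 0.7.
Left endpoints: 3, 3.7, 4.4, 5.1, 5.8.
f(3) = 1.2, f(3.7) = 20/19, f(4.4) = 0.9375, f(5.1) = 60/71, f(5.8) = 10/13.
Sum = Δu · [f(3) + f(3.7) + f(4.4) + f(5.1) + f(5.8)].
Sum ≈ 3.363.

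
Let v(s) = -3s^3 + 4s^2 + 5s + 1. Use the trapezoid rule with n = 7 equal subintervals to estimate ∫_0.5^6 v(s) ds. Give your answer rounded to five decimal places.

-603.53380

Δs = (6 − 0.5)/7 = 11/14.
v(0.5) = 4.125, v(9/7) = 2629/343, v(29/14) = 5093/2744, v(20/7) = -7557/343, v(51/14) = -199573/2744, v(31/7) = -54527/343, v(73/14) = -794343/2744, v(6) = -473.
T_7 = (Δs/2)·[v(s_0) + 2v(s_1) + ... + 2v(s_{6}) + v(s_7)].
Sum ≈ -603.53380.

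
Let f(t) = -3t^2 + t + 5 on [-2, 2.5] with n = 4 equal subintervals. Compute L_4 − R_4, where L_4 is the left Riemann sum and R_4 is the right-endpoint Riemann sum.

L_4 = -1.58203125.
R_4 = -4.11328125.
L_4 − R_4 = 2.53125.

2.53125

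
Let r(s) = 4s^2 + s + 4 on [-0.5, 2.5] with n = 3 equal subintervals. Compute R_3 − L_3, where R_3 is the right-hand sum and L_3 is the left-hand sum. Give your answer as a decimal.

R_3 = 51.5.
L_3 = 24.5.
R_3 − L_3 = 27.

27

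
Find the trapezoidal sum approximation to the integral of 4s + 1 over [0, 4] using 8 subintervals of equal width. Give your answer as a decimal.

Δs = (4 − 0)/8 = 0.5.
f(0) = 1, f(0.5) = 3, f(1) = 5, f(1.5) = 7, f(2) = 9, f(2.5) = 11, f(3) = 13, f(3.5) = 15, f(4) = 17.
T_8 = (Δs/2)·[f(s_0) + 2f(s_1) + ... + 2f(s_{7}) + f(s_8)].
Sum = 36.

36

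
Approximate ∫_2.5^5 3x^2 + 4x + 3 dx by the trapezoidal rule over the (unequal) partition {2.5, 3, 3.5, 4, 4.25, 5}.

Subinterval widths: 0.5, 0.5, 0.5, 0.25, 0.75.
f(2.5) = 31.75, f(3) = 42, f(3.5) = 53.75, f(4) = 67, f(4.25) = 74.1875, f(5) = 98.
On each subinterval the trapezoid contributes (Δx_i/2)·[f(x_{i-1}) + f(x_i)].
Sum = 154.78125.

154.78125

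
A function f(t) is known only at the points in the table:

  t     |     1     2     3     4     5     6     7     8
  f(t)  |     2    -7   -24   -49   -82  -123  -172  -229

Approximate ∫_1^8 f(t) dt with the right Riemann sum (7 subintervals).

-686

Δt = 1.
Sum = 1·[(-7) + (-24) + (-49) + (-82) + (-123) + (-172) + (-229)] = -686.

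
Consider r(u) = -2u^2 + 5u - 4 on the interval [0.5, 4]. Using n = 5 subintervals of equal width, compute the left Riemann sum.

Δu = (4 − 0.5)/5 = 0.7.
Left endpoints: 0.5, 1.2, 1.9, 2.6, 3.3.
r(0.5) = -2, r(1.2) = -0.88, r(1.9) = -1.72, r(2.6) = -4.52, r(3.3) = -9.28.
Sum = Δu · [r(0.5) + r(1.2) + r(1.9) + r(2.6) + r(3.3)].
Sum = -12.88.

-12.88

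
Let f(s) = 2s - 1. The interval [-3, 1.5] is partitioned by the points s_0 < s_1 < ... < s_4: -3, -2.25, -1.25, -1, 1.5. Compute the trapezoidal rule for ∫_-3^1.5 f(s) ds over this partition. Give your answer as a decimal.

Subinterval widths: 0.75, 1, 0.25, 2.5.
f(-3) = -7, f(-2.25) = -5.5, f(-1.25) = -3.5, f(-1) = -3, f(1.5) = 2.
On each subinterval the trapezoid contributes (Δs_i/2)·[f(s_{i-1}) + f(s_i)].
Sum = -11.25.

-11.25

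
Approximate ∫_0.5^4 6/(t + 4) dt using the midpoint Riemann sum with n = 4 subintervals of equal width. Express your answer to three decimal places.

Δt = (4 − 0.5)/4 = 0.875.
Midpoints: 0.9375, 1.8125, 2.6875, 3.5625.
f(0.9375) = 96/79, f(1.8125) = 32/31, f(2.6875) = 96/107, f(3.5625) = 96/121.
Sum = Δt · [f(0.9375) + f(1.8125) + f(2.6875) + f(3.5625)].
Sum ≈ 3.446.

3.446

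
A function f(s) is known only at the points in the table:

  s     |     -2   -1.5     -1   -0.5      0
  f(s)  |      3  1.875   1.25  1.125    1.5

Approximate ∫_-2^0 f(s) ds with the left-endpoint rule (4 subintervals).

3.625

Δs = 0.5.
Sum = 0.5·[3 + 1.875 + 1.25 + 1.125] = 3.625.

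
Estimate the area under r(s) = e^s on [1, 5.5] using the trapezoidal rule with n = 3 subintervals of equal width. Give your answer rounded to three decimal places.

285.729

Δs = (5.5 − 1)/3 = 1.5.
r(1) ≈ 2.718, r(2.5) ≈ 12.182, r(4) ≈ 54.598, r(5.5) ≈ 244.692.
T_3 = (Δs/2)·[r(s_0) + 2r(s_1) + 2r(s_2) + r(s_3)].
Sum ≈ 285.729.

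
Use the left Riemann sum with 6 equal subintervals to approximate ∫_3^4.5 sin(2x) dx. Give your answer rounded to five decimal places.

Δx = (4.5 − 3)/6 = 0.25.
Left endpoints: 3, 3.25, 3.5, 3.75, 4, 4.25.
f(3) ≈ -0.27942, f(3.25) ≈ 0.21512, f(3.5) ≈ 0.65699, f(3.75) ≈ 0.93800, f(4) ≈ 0.98936, f(4.25) ≈ 0.79849.
Sum = Δx · [f(3) + f(3.25) + f(3.5) + ...].
Sum ≈ 0.82963.

0.82963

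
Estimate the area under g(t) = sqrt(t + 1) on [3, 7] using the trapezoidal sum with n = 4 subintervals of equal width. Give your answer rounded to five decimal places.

Δt = (7 − 3)/4 = 1.
g(3) ≈ 2.00000, g(4) ≈ 2.23607, g(5) ≈ 2.44949, g(6) ≈ 2.64575, g(7) ≈ 2.82843.
T_4 = (Δt/2)·[g(t_0) + 2g(t_1) + 2g(t_2) + 2g(t_3) + g(t_4)].
Sum ≈ 9.74552.

9.74552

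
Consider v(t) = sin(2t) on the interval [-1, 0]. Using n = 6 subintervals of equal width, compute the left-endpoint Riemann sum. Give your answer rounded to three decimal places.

Δt = (0 − (-1))/6 = 1/6.
Left endpoints: -1, -5/6, -2/3, -0.5, -1/3, -1/6.
v(-1) ≈ -0.909, v(-5/6) ≈ -0.995, v(-2/3) ≈ -0.972, v(-0.5) ≈ -0.841, v(-1/3) ≈ -0.618, v(-1/6) ≈ -0.327.
Sum = Δt · [v(-1) + v(-5/6) + v(-2/3) + ...].
Sum ≈ -0.777.

-0.777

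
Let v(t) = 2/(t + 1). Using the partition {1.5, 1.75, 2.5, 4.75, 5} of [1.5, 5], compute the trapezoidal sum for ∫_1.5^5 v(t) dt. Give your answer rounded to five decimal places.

1.79723

Subinterval widths: 0.25, 0.75, 2.25, 0.25.
v(1.5) = 0.8, v(1.75) = 8/11, v(2.5) = 4/7, v(4.75) = 8/23, v(5) = 1/3.
On each subinterval the trapezoid contributes (Δt_i/2)·[v(t_{i-1}) + v(t_i)].
Sum ≈ 1.79723.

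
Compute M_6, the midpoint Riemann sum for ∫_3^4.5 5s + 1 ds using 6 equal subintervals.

29.625

Δs = (4.5 − 3)/6 = 0.25.
Midpoints: 3.125, 3.375, 3.625, 3.875, 4.125, 4.375.
f(3.125) = 16.625, f(3.375) = 17.875, f(3.625) = 19.125, f(3.875) = 20.375, f(4.125) = 21.625, f(4.375) = 22.875.
Sum = Δs · [f(3.125) + f(3.375) + f(3.625) + ...].
Sum = 29.625.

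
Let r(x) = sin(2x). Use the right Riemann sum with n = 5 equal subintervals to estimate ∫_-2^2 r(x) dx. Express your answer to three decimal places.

Δx = (2 − (-2))/5 = 0.8.
Right endpoints: -1.2, -0.4, 0.4, 1.2, 2.
r(-1.2) ≈ -0.675, r(-0.4) ≈ -0.717, r(0.4) ≈ 0.717, r(1.2) ≈ 0.675, r(2) ≈ -0.757.
Sum = Δx · [r(-1.2) + r(-0.4) + r(0.4) + r(1.2) + r(2)].
Sum ≈ -0.605.

-0.605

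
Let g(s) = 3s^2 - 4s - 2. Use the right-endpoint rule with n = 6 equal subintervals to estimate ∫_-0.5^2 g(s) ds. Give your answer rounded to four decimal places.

-3.8976

Δs = (2 − (-0.5))/6 = 5/12.
Right endpoints: -1/12, 1/3, 0.75, 7/6, 19/12, 2.
g(-1/12) = -79/48, g(1/3) = -3, g(0.75) = -3.3125, g(7/6) = -31/12, g(19/12) = -0.8125, g(2) = 2.
Sum = Δs · [g(-1/12) + g(1/3) + g(0.75) + ...].
Sum ≈ -3.8976.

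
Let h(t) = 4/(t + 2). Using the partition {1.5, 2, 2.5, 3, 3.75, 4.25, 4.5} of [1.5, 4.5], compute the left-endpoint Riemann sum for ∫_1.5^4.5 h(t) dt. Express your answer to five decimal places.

2.62370

Subinterval widths: 0.5, 0.5, 0.5, 0.75, 0.5, 0.25.
Left endpoints: 1.5, 2, 2.5, 3, 3.75, 4.25.
h(1.5) = 8/7, h(2) = 1, h(2.5) = 8/9, h(3) = 0.8, h(3.75) = 16/23, h(4.25) = 0.64.
Sum = Σ Δt_i · h(t_i).
Sum ≈ 2.62370.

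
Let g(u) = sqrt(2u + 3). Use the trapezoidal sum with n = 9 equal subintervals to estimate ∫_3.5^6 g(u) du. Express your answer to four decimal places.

Δu = (6 − 3.5)/9 = 5/18.
g(3.5) ≈ 3.1623, g(34/9) ≈ 3.2489, g(73/18) ≈ 3.3333, g(13/3) ≈ 3.4157, g(83/18) ≈ 3.4960, g(44/9) ≈ 3.5746, g(31/6) ≈ 3.6515, g(49/9) ≈ 3.7268, g(103/18) ≈ 3.8006, g(6) ≈ 3.8730.
T_9 = (Δu/2)·[g(u_0) + 2g(u_1) + ... + 2g(u_{8}) + g(u_9)].
Sum ≈ 8.8236.

8.8236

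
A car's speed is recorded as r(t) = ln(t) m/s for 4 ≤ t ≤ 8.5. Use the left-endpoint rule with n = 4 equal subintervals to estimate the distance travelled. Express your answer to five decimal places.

7.70749

Δt = (8.5 − 4)/4 = 1.125.
Left endpoints: 4, 5.125, 6.25, 7.375.
r(4) ≈ 1.38629, r(5.125) ≈ 1.63413, r(6.25) ≈ 1.83258, r(7.375) ≈ 1.99810.
Sum = Δt · [r(4) + r(5.125) + r(6.25) + r(7.375)].
Sum ≈ 7.70749.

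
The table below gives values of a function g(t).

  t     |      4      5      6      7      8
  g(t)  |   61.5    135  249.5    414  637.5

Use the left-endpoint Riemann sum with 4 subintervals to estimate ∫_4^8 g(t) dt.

Δt = 1.
Sum = 1·[61.5 + 135 + 249.5 + 414] = 860.

860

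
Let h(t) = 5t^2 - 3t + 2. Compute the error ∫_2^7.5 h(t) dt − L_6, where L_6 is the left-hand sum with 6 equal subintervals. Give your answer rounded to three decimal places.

Exact integral: ∫_2^7.5 h(t) dt ≈ 622.41667.
L_6 ≈ 514.09086.
Error ≈ 622.41667 − 514.09086 ≈ 108.326.

108.326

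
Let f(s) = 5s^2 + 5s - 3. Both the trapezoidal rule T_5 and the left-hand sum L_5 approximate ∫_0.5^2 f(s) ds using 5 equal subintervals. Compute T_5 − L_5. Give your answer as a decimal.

T_5 = 18.1125.
L_5 = 14.175.
T_5 − L_5 = 3.9375.

3.9375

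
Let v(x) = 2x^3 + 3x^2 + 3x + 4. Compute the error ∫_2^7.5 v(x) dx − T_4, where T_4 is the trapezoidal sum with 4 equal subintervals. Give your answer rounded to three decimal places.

-54.592

Exact integral: ∫_2^7.5 v(x) dx = 2088.28125.
T_4 ≈ 2142.87305.
Error ≈ 2088.28125 − 2142.87305 ≈ -54.592.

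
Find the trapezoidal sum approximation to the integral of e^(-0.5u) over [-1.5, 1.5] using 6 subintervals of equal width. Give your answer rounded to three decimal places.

3.306

Δu = (1.5 − (-1.5))/6 = 0.5.
f(-1.5) ≈ 2.117, f(-1) ≈ 1.649, f(-0.5) ≈ 1.284, f(0) ≈ 1.000, f(0.5) ≈ 0.779, f(1) ≈ 0.607, f(1.5) ≈ 0.472.
T_6 = (Δu/2)·[f(u_0) + 2f(u_1) + ... + 2f(u_{5}) + f(u_6)].
Sum ≈ 3.306.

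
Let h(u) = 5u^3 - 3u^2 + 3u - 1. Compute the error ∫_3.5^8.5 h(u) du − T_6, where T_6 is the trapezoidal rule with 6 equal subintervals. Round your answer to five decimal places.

Exact integral: ∫_3.5^8.5 h(u) du = 5851.25.
T_6 ≈ 5901.5972222.
Error ≈ 5851.25 − 5901.5972222 ≈ -50.34722.

-50.34722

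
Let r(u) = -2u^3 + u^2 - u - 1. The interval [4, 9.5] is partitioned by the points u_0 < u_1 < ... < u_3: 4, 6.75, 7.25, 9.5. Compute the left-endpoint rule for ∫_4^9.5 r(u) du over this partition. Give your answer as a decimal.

-2225.5390625

Subinterval widths: 2.75, 0.5, 2.25.
Left endpoints: 4, 6.75, 7.25.
r(4) = -117, r(6.75) = -577.28125, r(7.25) = -717.84375.
Sum = Σ Δu_i · r(u_i).
Sum = -2225.5390625.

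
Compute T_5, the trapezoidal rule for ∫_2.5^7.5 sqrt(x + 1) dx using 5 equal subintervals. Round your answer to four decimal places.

Δx = (7.5 − 2.5)/5 = 1.
f(2.5) ≈ 1.8708, f(3.5) ≈ 2.1213, f(4.5) ≈ 2.3452, f(5.5) ≈ 2.5495, f(6.5) ≈ 2.7386, f(7.5) ≈ 2.9155.
T_5 = (Δx/2)·[f(x_0) + 2f(x_1) + ... + 2f(x_{4}) + f(x_5)].
Sum ≈ 12.1478.

12.1478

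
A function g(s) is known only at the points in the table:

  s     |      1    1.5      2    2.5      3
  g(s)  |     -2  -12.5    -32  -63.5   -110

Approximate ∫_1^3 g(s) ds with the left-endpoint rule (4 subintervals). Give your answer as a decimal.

-55

Δs = 0.5.
Sum = 0.5·[(-2) + (-12.5) + (-32) + (-63.5)] = -55.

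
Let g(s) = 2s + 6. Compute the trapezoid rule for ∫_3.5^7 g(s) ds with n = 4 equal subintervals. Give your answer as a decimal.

57.75

Δs = (7 − 3.5)/4 = 0.875.
g(3.5) = 13, g(4.375) = 14.75, g(5.25) = 16.5, g(6.125) = 18.25, g(7) = 20.
T_4 = (Δs/2)·[g(s_0) + 2g(s_1) + 2g(s_2) + 2g(s_3) + g(s_4)].
Sum = 57.75.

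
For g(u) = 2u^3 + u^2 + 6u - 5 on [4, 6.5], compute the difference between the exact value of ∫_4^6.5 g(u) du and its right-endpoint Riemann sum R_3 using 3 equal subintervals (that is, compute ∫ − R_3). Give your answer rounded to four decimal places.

-202.1123

Exact integral: ∫_4^6.5 g(u) du ≈ 900.989583.
R_3 ≈ 1103.101852.
Error ≈ 900.989583 − 1103.101852 ≈ -202.1123.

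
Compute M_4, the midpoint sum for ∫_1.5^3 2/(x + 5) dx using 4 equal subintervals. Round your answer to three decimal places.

Δx = (3 − 1.5)/4 = 0.375.
Midpoints: 1.6875, 2.0625, 2.4375, 2.8125.
f(1.6875) = 32/107, f(2.0625) = 32/113, f(2.4375) = 32/119, f(2.8125) = 0.256.
Sum = Δx · [f(1.6875) + f(2.0625) + f(2.4375) + f(2.8125)].
Sum ≈ 0.415.

0.415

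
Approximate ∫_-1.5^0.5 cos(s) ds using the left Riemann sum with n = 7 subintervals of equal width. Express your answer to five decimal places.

1.35160

Δs = (0.5 − (-1.5))/7 = 2/7.
Left endpoints: -1.5, -17/14, -13/14, -9/14, -5/14, -1/14, 3/14.
f(-1.5) ≈ 0.07074, f(-17/14) ≈ 0.34901, f(-13/14) ≈ 0.59898, f(-9/14) ≈ 0.80039, f(-5/14) ≈ 0.93690, f(-1/14) ≈ 0.99745, f(3/14) ≈ 0.97713.
Sum = Δs · [f(-1.5) + f(-17/14) + f(-13/14) + ...].
Sum ≈ 1.35160.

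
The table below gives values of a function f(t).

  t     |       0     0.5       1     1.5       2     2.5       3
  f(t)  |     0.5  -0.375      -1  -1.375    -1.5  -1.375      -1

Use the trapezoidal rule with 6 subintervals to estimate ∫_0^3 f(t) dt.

-2.9375

Δt = 0.5.
T_6 = (0.5/2)·[0.5 + 2·(-0.375) + 2·(-1) + 2·(-1.375) + 2·(-1.5) + 2·(-1.375) + (-1)] = -2.9375.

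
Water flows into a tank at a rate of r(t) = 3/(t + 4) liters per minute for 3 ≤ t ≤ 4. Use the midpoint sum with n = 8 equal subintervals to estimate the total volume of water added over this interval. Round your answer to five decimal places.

0.40058

Δt = (4 − 3)/8 = 0.125.
Midpoints: 3.0625, 3.1875, 3.3125, 3.4375, 3.5625, 3.6875, 3.8125, 3.9375.
r(3.0625) = 48/113, r(3.1875) = 48/115, r(3.3125) = 16/39, r(3.4375) = 48/119, r(3.5625) = 48/121, r(3.6875) = 16/41, r(3.8125) = 0.384, r(3.9375) = 48/127.
Sum = Δt · [r(3.0625) + r(3.1875) + r(3.3125) + ...].
Sum ≈ 0.40058.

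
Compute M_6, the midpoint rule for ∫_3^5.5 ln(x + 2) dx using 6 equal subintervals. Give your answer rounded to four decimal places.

4.5651

Δx = (5.5 − 3)/6 = 5/12.
Midpoints: 77/24, 3.625, 97/24, 107/24, 4.875, 127/24.
f(77/24) ≈ 1.6503, f(3.625) ≈ 1.7272, f(97/24) ≈ 1.7987, f(107/24) ≈ 1.8654, f(4.875) ≈ 1.9279, f(127/24) ≈ 1.9867.
Sum = Δx · [f(77/24) + f(3.625) + f(97/24) + ...].
Sum ≈ 4.5651.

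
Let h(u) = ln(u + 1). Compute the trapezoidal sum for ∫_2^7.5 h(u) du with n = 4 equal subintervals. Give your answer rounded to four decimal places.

9.3611

Δu = (7.5 − 2)/4 = 1.375.
h(2) ≈ 1.0986, h(3.375) ≈ 1.4759, h(4.75) ≈ 1.7492, h(6.125) ≈ 1.9636, h(7.5) ≈ 2.1401.
T_4 = (Δu/2)·[h(u_0) + 2h(u_1) + 2h(u_2) + 2h(u_3) + h(u_4)].
Sum ≈ 9.3611.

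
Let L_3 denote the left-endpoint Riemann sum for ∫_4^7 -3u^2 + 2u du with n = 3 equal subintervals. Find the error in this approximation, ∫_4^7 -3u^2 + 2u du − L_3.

-45

Exact integral: ∫_4^7 f(u) du = -246.
L_3 = -201.
Error = -246 − (-201) = -45.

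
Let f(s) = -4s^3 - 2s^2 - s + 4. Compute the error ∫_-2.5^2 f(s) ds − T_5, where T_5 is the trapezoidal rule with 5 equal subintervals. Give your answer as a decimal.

-0.6075

Exact integral: ∫_-2.5^2 f(s) ds = 26.4375.
T_5 = 27.045.
Error = 26.4375 − 27.045 = -0.6075.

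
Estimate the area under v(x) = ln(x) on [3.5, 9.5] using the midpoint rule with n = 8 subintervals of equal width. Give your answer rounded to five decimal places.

11.00681

Δx = (9.5 − 3.5)/8 = 0.75.
Midpoints: 3.875, 4.625, 5.375, 6.125, 6.875, 7.625, 8.375, 9.125.
v(3.875) ≈ 1.35455, v(4.625) ≈ 1.53148, v(5.375) ≈ 1.68176, v(6.125) ≈ 1.81238, v(6.875) ≈ 1.92789, v(7.625) ≈ 2.03143, v(8.375) ≈ 2.12525, v(9.125) ≈ 2.21102.
Sum = Δx · [v(3.875) + v(4.625) + v(5.375) + ...].
Sum ≈ 11.00681.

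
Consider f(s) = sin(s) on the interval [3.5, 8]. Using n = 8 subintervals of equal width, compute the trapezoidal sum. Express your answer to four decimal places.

-0.7700

Δs = (8 − 3.5)/8 = 0.5625.
f(3.5) ≈ -0.3508, f(4.0625) ≈ -0.7962, f(4.625) ≈ -0.9962, f(5.1875) ≈ -0.8892, f(5.75) ≈ -0.5083, f(6.3125) ≈ 0.0293, f(6.875) ≈ 0.5579, f(7.4375) ≈ 0.9145, f(8) ≈ 0.9894.
T_8 = (Δs/2)·[f(s_0) + 2f(s_1) + ... + 2f(s_{7}) + f(s_8)].
Sum ≈ -0.7700.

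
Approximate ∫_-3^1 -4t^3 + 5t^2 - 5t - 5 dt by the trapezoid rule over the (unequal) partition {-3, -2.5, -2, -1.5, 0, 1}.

Subinterval widths: 0.5, 0.5, 0.5, 1.5, 1.
f(-3) = 163, f(-2.5) = 101.25, f(-2) = 57, f(-1.5) = 27.25, f(0) = -5, f(1) = -9.
On each subinterval the trapezoid contributes (Δt_i/2)·[f(t_{i-1}) + f(t_i)].
Sum = 136.375.

136.375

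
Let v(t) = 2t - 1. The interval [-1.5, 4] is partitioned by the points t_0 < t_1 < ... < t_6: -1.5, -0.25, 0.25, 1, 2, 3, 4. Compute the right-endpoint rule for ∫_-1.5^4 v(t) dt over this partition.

13.625

Subinterval widths: 1.25, 0.5, 0.75, 1, 1, 1.
Right endpoints: -0.25, 0.25, 1, 2, 3, 4.
v(-0.25) = -1.5, v(0.25) = -0.5, v(1) = 1, v(2) = 3, v(3) = 5, v(4) = 7.
Sum = Σ Δt_i · v(t_i).
Sum = 13.625.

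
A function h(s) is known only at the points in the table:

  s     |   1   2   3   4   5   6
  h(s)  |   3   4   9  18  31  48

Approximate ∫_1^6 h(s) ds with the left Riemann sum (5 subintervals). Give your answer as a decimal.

65

Δs = 1.
Sum = 1·[3 + 4 + 9 + 18 + 31] = 65.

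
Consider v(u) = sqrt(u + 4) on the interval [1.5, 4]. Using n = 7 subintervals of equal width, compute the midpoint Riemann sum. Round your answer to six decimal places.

Δu = (4 − 1.5)/7 = 5/14.
Midpoints: 47/28, 57/28, 67/28, 2.75, 87/28, 97/28, 107/28.
v(47/28) ≈ 2.382975, v(57/28) ≈ 2.456769, v(67/28) ≈ 2.528410, v(2.75) ≈ 2.598076, v(87/28) ≈ 2.665923, v(97/28) ≈ 2.732084, v(107/28) ≈ 2.796682.
Sum = Δu · [v(47/28) + v(57/28) + v(67/28) + ...].
Sum ≈ 6.486043.

6.486043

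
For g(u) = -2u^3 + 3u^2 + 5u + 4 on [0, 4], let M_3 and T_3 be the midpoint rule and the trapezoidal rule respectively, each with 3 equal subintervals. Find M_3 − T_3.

M_3 ≈ -2.666667.
T_3 ≈ -18.666667.
M_3 − T_3 = 16.

16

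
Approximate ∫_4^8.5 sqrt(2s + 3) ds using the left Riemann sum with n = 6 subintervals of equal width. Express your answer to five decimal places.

17.21632

Δs = (8.5 − 4)/6 = 0.75.
Left endpoints: 4, 4.75, 5.5, 6.25, 7, 7.75.
f(4) ≈ 3.31662, f(4.75) ≈ 3.53553, f(5.5) ≈ 3.74166, f(6.25) ≈ 3.93700, f(7) ≈ 4.12311, f(7.75) ≈ 4.30116.
Sum = Δs · [f(4) + f(4.75) + f(5.5) + ...].
Sum ≈ 17.21632.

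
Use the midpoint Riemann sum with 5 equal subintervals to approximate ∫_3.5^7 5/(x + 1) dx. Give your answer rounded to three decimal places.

Δx = (7 − 3.5)/5 = 0.7.
Midpoints: 3.85, 4.55, 5.25, 5.95, 6.65.
f(3.85) = 100/97, f(4.55) = 100/111, f(5.25) = 0.8, f(5.95) = 100/139, f(6.65) = 100/153.
Sum = Δx · [f(3.85) + f(4.55) + f(5.25) + f(5.95) + f(6.65)].
Sum ≈ 2.873.

2.873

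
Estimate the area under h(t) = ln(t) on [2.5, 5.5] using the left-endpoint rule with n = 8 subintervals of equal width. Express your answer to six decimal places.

Δt = (5.5 − 2.5)/8 = 0.375.
Left endpoints: 2.5, 2.875, 3.25, 3.625, 4, 4.375, 4.75, 5.125.
h(2.5) ≈ 0.916291, h(2.875) ≈ 1.056053, h(3.25) ≈ 1.178655, h(3.625) ≈ 1.287854, h(4) ≈ 1.386294, h(4.375) ≈ 1.475907, h(4.75) ≈ 1.558145, h(5.125) ≈ 1.634131.
Sum = Δt · [h(2.5) + h(2.875) + h(3.25) + ...].
Sum ≈ 3.934998.

3.934998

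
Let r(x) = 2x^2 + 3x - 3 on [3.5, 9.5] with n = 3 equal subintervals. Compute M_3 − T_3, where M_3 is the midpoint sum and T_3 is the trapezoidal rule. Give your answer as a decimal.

M_3 = 638.
T_3 = 650.
M_3 − T_3 = -12.

-12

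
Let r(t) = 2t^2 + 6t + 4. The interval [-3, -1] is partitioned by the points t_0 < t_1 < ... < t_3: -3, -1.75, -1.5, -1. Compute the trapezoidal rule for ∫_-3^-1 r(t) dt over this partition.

Subinterval widths: 1.25, 0.25, 0.5.
r(-3) = 4, r(-1.75) = -0.375, r(-1.5) = -0.5, r(-1) = 0.
On each subinterval the trapezoid contributes (Δt_i/2)·[r(t_{i-1}) + r(t_i)].
Sum = 2.03125.

2.03125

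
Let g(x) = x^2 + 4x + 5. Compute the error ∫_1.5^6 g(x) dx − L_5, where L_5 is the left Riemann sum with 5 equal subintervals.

22.68

Exact integral: ∫_1.5^6 g(x) dx = 160.875.
L_5 = 138.195.
Error = 160.875 − 138.195 = 22.68.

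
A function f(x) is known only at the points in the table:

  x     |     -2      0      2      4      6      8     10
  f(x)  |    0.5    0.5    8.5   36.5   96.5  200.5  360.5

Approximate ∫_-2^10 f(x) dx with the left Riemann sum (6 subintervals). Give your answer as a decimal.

Δx = 2.
Sum = 2·[0.5 + 0.5 + 8.5 + 36.5 + 96.5 + 200.5] = 686.

686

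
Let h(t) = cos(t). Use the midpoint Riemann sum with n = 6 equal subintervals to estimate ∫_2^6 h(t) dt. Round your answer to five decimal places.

-1.21101

Δt = (6 − 2)/6 = 2/3.
Midpoints: 7/3, 3, 11/3, 13/3, 5, 17/3.
h(7/3) ≈ -0.69076, h(3) ≈ -0.98999, h(11/3) ≈ -0.86529, h(13/3) ≈ -0.37004, h(5) ≈ 0.28366, h(17/3) ≈ 0.81590.
Sum = Δt · [h(7/3) + h(3) + h(11/3) + ...].
Sum ≈ -1.21101.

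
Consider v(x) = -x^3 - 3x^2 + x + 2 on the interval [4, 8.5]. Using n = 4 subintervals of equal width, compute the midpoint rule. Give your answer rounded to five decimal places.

Δx = (8.5 − 4)/4 = 1.125.
Midpoints: 4.5625, 5.6875, 6.8125, 7.9375.
v(4.5625) = -617929/4096, v(5.6875) = -1119571/4096, v(6.8125) = -1829221/4096, v(7.9375) = -2781871/4096.
Sum = Δx · [v(4.5625) + v(5.6875) + v(6.8125) + v(7.9375)].
Sum ≈ -1743.69287.

-1743.69287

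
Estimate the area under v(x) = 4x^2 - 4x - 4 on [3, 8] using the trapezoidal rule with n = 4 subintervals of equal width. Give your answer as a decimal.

Δx = (8 − 3)/4 = 1.25.
v(3) = 20, v(4.25) = 51.25, v(5.5) = 95, v(6.75) = 151.25, v(8) = 220.
T_4 = (Δx/2)·[v(x_0) + 2v(x_1) + 2v(x_2) + 2v(x_3) + v(x_4)].
Sum = 521.875.

521.875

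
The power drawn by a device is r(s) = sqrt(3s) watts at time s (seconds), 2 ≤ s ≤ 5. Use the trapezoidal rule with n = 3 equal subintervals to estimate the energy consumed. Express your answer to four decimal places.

9.6253

Δs = (5 − 2)/3 = 1.
r(2) ≈ 2.4495, r(3) ≈ 3.0000, r(4) ≈ 3.4641, r(5) ≈ 3.8730.
T_3 = (Δs/2)·[r(s_0) + 2r(s_1) + 2r(s_2) + r(s_3)].
Sum ≈ 9.6253.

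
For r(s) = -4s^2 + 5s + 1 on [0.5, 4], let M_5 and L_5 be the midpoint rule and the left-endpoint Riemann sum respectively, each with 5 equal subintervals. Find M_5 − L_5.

M_5 = -41.72.
L_5 = -27.51.
M_5 − L_5 = -14.21.

-14.21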